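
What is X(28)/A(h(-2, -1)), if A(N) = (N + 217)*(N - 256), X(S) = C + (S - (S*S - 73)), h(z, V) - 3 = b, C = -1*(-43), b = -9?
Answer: 320/27641 ≈ 0.011577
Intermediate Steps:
C = 43
h(z, V) = -6 (h(z, V) = 3 - 9 = -6)
X(S) = 116 + S - S² (X(S) = 43 + (S - (S*S - 73)) = 43 + (S - (S² - 73)) = 43 + (S - (-73 + S²)) = 43 + (S + (73 - S²)) = 43 + (73 + S - S²) = 116 + S - S²)
A(N) = (-256 + N)*(217 + N) (A(N) = (217 + N)*(-256 + N) = (-256 + N)*(217 + N))
X(28)/A(h(-2, -1)) = (116 + 28 - 1*28²)/(-55552 + (-6)² - 39*(-6)) = (116 + 28 - 1*784)/(-55552 + 36 + 234) = (116 + 28 - 784)/(-55282) = -640*(-1/55282) = 320/27641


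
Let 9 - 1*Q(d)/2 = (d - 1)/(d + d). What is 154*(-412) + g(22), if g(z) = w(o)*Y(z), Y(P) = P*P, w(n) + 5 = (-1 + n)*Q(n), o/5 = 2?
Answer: 43098/5 ≈ 8619.6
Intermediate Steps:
o = 10 (o = 5*2 = 10)
Q(d) = 18 - (-1 + d)/d (Q(d) = 18 - 2*(d - 1)/(d + d) = 18 - 2*(-1 + d)/(2*d) = 18 - 2*(-1 + d)*1/(2*d) = 18 - (-1 + d)/d)
w(n) = -5 + (-1 + n)*(17 + 1/n)
Y(P) = P²
g(z) = 1489*z²/10 (g(z) = (-21 - 1/10 + 17*10)*z² = (-21 - 1*⅒ + 170)*z² = (-21 - ⅒ + 170)*z² = 1489*z²/10)
154*(-412) + g(22) = 154*(-412) + (1489/10)*22² = -63448 + (1489/10)*484 = -63448 + 360338/5 = 43098/5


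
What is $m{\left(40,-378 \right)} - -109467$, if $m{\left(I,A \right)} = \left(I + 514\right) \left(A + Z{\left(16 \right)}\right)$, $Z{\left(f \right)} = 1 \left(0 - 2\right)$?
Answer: $-101053$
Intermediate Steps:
$Z{\left(f \right)} = -2$ ($Z{\left(f \right)} = 1 \left(-2\right) = -2$)
$m{\left(I,A \right)} = \left(-2 + A\right) \left(514 + I\right)$ ($m{\left(I,A \right)} = \left(I + 514\right) \left(A - 2\right) = \left(514 + I\right) \left(-2 + A\right) = \left(-2 + A\right) \left(514 + I\right)$)
$m{\left(40,-378 \right)} - -109467 = \left(-1028 - 80 + 514 \left(-378\right) - 15120\right) - -109467 = \left(-1028 - 80 - 194292 - 15120\right) + 109467 = -210520 + 109467 = -101053$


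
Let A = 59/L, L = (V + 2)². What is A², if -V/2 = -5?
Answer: 3481/20736 ≈ 0.16787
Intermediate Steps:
V = 10 (V = -2*(-5) = 10)
L = 144 (L = (10 + 2)² = 12² = 144)
A = 59/144 ≈ 0.40972
A² = (59/144)² = 3481/20736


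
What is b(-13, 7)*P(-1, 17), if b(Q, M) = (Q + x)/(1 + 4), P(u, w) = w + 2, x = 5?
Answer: -152/5 ≈ -30.400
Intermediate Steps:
P(u, w) = 2 + w
b(Q, M) = 1 + Q/5 (b(Q, M) = (Q + 5)/(1 + 4) = (5 + Q)/5 = (5 + Q)*(⅕) = 1 + Q/5)
b(-13, 7)*P(-1, 17) = (1 + (⅕)*(-13))*(2 + 17) = (1 - 13/5)*19 = -8/5*19 = -152/5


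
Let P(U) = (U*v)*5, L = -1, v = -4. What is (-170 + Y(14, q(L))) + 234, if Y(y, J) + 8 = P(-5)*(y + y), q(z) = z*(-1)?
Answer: 2856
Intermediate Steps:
q(z) = -z
P(U) = -20*U (P(U) = (U*(-4))*5 = -4*U*5 = -20*U)
Y(y, J) = -8 + 200*y (Y(y, J) = -8 + (-20*(-5))*(y + y) = -8 + 100*(2*y) = -8 + 200*y)
(-170 + Y(14, q(L))) + 234 = (-170 + (-8 + 200*14)) + 234 = (-170 + (-8 + 2800)) + 234 = (-170 + 2792) + 234 = 2622 + 234 = 2856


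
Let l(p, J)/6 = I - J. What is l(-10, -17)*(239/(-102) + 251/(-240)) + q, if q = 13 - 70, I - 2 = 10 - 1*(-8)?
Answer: -550359/680 ≈ -809.35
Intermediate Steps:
I = 20 (I = 2 + (10 - 1*(-8)) = 2 + (10 + 8) = 2 + 18 = 20)
l(p, J) = 120 - 6*J (l(p, J) = 6*(20 - J) = 120 - 6*J)
q = -57
l(-10, -17)*(239/(-102) + 251/(-240)) + q = (120 - 6*(-17))*(239/(-102) + 251/(-240)) - 57 = (120 + 102)*(239*(-1/102) + 251*(-1/240)) - 57 = 222*(-239/102 - 251/240) - 57 = 222*(-4609/1360) - 57 = -511599/680 - 57 = -550359/680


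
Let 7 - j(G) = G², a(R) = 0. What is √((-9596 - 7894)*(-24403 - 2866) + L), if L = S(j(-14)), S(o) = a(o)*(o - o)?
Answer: 11*√3941610 ≈ 21839.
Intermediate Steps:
j(G) = 7 - G²
S(o) = 0 (S(o) = 0*(o - o) = 0*0 = 0)
L = 0
√((-9596 - 7894)*(-24403 - 2866) + L) = √((-9596 - 7894)*(-24403 - 2866) + 0) = √(-17490*(-27269) + 0) = √(476934810 + 0) = √476934810 = 11*√3941610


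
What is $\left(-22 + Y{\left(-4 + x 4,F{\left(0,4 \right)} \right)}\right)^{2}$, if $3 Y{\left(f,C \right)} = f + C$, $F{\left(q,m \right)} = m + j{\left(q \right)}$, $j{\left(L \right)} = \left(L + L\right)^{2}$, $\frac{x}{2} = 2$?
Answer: $\frac{2500}{9} \approx 277.78$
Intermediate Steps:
$x = 4$ ($x = 2 \cdot 2 = 4$)
$j{\left(L \right)} = 4 L^{2}$ ($j{\left(L \right)} = \left(2 L\right)^{2} = 4 L^{2}$)
$F{\left(q,m \right)} = m + 4 q^{2}$
$Y{\left(f,C \right)} = \frac{C}{3} + \frac{f}{3}$ ($Y{\left(f,C \right)} = \frac{f + C}{3} = \frac{C + f}{3} = \frac{C}{3} + \frac{f}{3}$)
$\left(-22 + Y{\left(-4 + x 4,F{\left(0,4 \right)} \right)}\right)^{2} = \left(-22 + \left(\frac{4 + 4 \cdot 0^{2}}{3} + \frac{-4 + 4 \cdot 4}{3}\right)\right)^{2} = \left(-22 + \left(\frac{4 + 4 \cdot 0}{3} + \frac{-4 + 16}{3}\right)\right)^{2} = \left(-22 + \left(\frac{4 + 0}{3} + \frac{1}{3} \cdot 12\right)\right)^{2} = \left(-22 + \left(\frac{1}{3} \cdot 4 + 4\right)\right)^{2} = \left(-22 + \left(\frac{4}{3} + 4\right)\right)^{2} = \left(-22 + \frac{16}{3}\right)^{2} = \left(- \frac{50}{3}\right)^{2} = \frac{2500}{9}$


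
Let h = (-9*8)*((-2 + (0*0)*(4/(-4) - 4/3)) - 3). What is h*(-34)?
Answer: -12240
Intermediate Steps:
h = 360 (h = -72*((-2 + 0*(4*(-¼) - 4*⅓)) - 3) = -72*((-2 + 0*(-1 - 4/3)) - 3) = -72*((-2 + 0*(-7/3)) - 3) = -72*((-2 + 0) - 3) = -72*(-2 - 3) = -72*(-5) = 360)
h*(-34) = 360*(-34) = -12240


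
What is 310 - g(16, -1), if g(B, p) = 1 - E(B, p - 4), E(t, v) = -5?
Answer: 304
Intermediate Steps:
g(B, p) = 6 (g(B, p) = 1 - 1*(-5) = 1 + 5 = 6)
310 - g(16, -1) = 310 - 1*6 = 310 - 6 = 304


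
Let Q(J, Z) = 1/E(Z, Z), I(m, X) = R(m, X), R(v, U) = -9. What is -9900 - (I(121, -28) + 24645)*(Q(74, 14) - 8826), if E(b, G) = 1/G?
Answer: 217082532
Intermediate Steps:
I(m, X) = -9
Q(J, Z) = Z (Q(J, Z) = 1/(1/Z) = Z)
-9900 - (I(121, -28) + 24645)*(Q(74, 14) - 8826) = -9900 - (-9 + 24645)*(14 - 8826) = -9900 - 24636*(-8812) = -9900 - 1*(-217092432) = -9900 + 217092432 = 217082532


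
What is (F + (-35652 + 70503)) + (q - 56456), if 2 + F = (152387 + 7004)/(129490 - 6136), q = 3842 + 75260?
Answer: 7092397621/123354 ≈ 57496.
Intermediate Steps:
q = 79102
F = -87317/123354 (F = -2 + (152387 + 7004)/(129490 - 6136) = -2 + 159391/123354 = -87317/123354 ≈ -0.70786)
(F + (-35652 + 70503)) + (q - 56456) = (-87317/123354 + (-35652 + 70503)) + (79102 - 56456) = (-87317/123354 + 34851) + 22646 = 4298922937/123354 + 22646 = 7092397621/123354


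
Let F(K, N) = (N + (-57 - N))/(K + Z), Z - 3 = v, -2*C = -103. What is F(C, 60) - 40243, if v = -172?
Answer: -9456991/235 ≈ -40243.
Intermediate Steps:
C = 103/2 (C = -1/2*(-103) = 103/2 ≈ 51.500)
Z = -169 (Z = 3 - 172 = -169)
F(K, N) = -57/(-169 + K) (F(K, N) = (N + (-57 - N))/(K - 169) = -57/(-169 + K))
F(C, 60) - 40243 = -57/(-169 + 103/2) - 40243 = -57/(-235/2) - 40243 = -57*(-2/235) - 40243 = 114/235 - 40243 = -9456991/235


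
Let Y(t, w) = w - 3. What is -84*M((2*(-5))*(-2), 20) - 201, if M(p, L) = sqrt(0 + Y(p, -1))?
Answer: -201 - 168*I ≈ -201.0 - 168.0*I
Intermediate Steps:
Y(t, w) = -3 + w
M(p, L) = 2*I (M(p, L) = sqrt(0 + (-3 - 1)) = sqrt(0 - 4) = sqrt(-4) = 2*I)
-84*M((2*(-5))*(-2), 20) - 201 = -168*I - 201 = -201 - 168*I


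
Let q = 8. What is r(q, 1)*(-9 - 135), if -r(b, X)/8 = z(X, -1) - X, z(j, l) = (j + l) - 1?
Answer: -2304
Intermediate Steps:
z(j, l) = -1 + j + l
r(b, X) = 16 (r(b, X) = -8*((-1 + X - 1) - X) = -8*((-2 + X) - X) = -8*(-2) = 16)
r(q, 1)*(-9 - 135) = 16*(-9 - 135) = 16*(-144) = -2304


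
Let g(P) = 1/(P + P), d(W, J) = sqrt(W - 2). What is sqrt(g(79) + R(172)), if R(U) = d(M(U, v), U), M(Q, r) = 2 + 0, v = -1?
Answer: sqrt(158)/158 ≈ 0.079556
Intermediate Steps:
M(Q, r) = 2
d(W, J) = sqrt(-2 + W)
R(U) = 0 (R(U) = sqrt(-2 + 2) = sqrt(0) = 0)
g(P) = 1/(2*P)
sqrt(g(79) + R(172)) = sqrt((1/2)/79 + 0) = sqrt((1/2)*(1/79) + 0) = sqrt(1/158 + 0) = sqrt(1/158) = sqrt(158)/158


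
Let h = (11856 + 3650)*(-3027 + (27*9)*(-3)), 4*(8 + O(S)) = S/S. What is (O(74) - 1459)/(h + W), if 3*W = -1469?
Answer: 17601/698892308 ≈ 2.5184e-5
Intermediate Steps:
W = -1469/3 (W = (1/3)*(-1469) = -1469/3 ≈ -489.67)
O(S) = -31/4 (O(S) = -8 + (S/S)/4 = -8 + (1/4)*1 = -8 + 1/4 = -31/4)
h = -58240536 (h = 15506*(-3027 + 243*(-3)) = 15506*(-3027 - 729) = 15506*(-3756) = -58240536)
(O(74) - 1459)/(h + W) = (-31/4 - 1459)/(-58240536 - 1469/3) = -5867/(4*(-174723077/3)) = -5867/4*(-3/174723077) = 17601/698892308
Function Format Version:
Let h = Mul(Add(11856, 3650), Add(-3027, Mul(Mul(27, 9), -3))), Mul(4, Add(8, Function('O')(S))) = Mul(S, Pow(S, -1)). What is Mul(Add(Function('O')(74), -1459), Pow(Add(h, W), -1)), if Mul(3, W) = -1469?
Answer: Rational(17601, 698892308) ≈ 2.5184e-5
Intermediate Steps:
W = Rational(-1469, 3) (W = Mul(Rational(1, 3), -1469) = Rational(-1469, 3) ≈ -489.67)
Function('O')(S) = Rational(-31, 4) (Function('O')(S) = Add(-8, Mul(Rational(1, 4), Mul(S, Pow(S, -1)))) = Add(-8, Mul(Rational(1, 4), 1)) = Add(-8, Rational(1, 4)) = Rational(-31, 4))
h = -58240536 (h = Mul(15506, Add(-3027, Mul(243, -3))) = Mul(15506, Add(-3027, -729)) = Mul(15506, -3756) = -58240536)
Mul(Add(Function('O')(74), -1459), Pow(Add(h, W), -1)) = Mul(Add(Rational(-31, 4), -1459), Pow(Add(-58240536, Rational(-1469, 3)), -1)) = Mul(Rational(-5867, 4), Pow(Rational(-174723077, 3), -1)) = Mul(Rational(-5867, 4), Rational(-3, 174723077)) = Rational(17601, 698892308)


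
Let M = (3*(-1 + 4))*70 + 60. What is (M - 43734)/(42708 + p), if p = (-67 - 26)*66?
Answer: -7174/6095 ≈ -1.1770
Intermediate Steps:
p = -6138 (p = -93*66 = -6138)
M = 690 (M = (3*3)*70 + 60 = 9*70 + 60 = 630 + 60 = 690)
(M - 43734)/(42708 + p) = (690 - 43734)/(42708 - 6138) = -43044/36570 = -43044*1/36570 = -7174/6095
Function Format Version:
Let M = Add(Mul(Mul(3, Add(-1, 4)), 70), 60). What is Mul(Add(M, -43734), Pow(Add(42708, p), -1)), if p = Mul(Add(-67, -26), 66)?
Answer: Rational(-7174, 6095) ≈ -1.1770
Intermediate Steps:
p = -6138 (p = Mul(-93, 66) = -6138)
M = 690 (M = Add(Mul(Mul(3, 3), 70), 60) = Add(Mul(9, 70), 60) = Add(630, 60) = 690)
Mul(Add(M, -43734), Pow(Add(42708, p), -1)) = Mul(Add(690, -43734), Pow(Add(42708, -6138), -1)) = Mul(-43044, Pow(36570, -1)) = Mul(-43044, Rational(1, 36570)) = Rational(-7174, 6095)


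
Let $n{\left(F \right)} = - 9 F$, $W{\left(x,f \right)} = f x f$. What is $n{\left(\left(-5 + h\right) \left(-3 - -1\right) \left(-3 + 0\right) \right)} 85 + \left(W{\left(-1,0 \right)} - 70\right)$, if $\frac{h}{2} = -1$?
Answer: $32060$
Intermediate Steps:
$h = -2$ ($h = 2 \left(-1\right) = -2$)
$W{\left(x,f \right)} = x f^{2}$
$n{\left(\left(-5 + h\right) \left(-3 - -1\right) \left(-3 + 0\right) \right)} 85 + \left(W{\left(-1,0 \right)} - 70\right) = - 9 \left(-5 - 2\right) \left(-3 - -1\right) \left(-3 + 0\right) 85 - 70 = - 9 \left(- 7 \left(-3 + 1\right) \left(-3\right)\right) 85 - 70 = - 9 \left(- 7 \left(\left(-2\right) \left(-3\right)\right)\right) 85 + \left(0 - 70\right) = - 9 \left(\left(-7\right) 6\right) 85 - 70 = \left(-9\right) \left(-42\right) 85 - 70 = 378 \cdot 85 - 70 = 32130 - 70 = 32060$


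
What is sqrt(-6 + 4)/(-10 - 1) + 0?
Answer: -I*sqrt(2)/11 ≈ -0.12856*I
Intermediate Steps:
sqrt(-6 + 4)/(-10 - 1) + 0 = sqrt(-2)/(-11) + 0 = (I*sqrt(2))*(-1/11) + 0 = -I*sqrt(2)/11 + 0 = -I*sqrt(2)/11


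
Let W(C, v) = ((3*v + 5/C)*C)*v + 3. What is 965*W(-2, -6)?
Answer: -234495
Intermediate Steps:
W(C, v) = 3 + C*v*(3*v + 5/C) (W(C, v) = (C*(3*v + 5/C))*v + 3 = C*v*(3*v + 5/C) + 3 = 3 + C*v*(3*v + 5/C))
965*W(-2, -6) = 965*(3 + 5*(-6) + 3*(-2)*(-6)**2) = 965*(3 - 30 + 3*(-2)*36) = 965*(3 - 30 - 216) = 965*(-243) = -234495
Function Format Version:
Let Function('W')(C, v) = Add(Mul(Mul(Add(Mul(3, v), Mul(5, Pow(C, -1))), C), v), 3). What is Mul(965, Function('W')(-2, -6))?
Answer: -234495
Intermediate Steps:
Function('W')(C, v) = Add(3, Mul(C, v, Add(Mul(3, v), Mul(5, Pow(C, -1))))) (Function('W')(C, v) = Add(Mul(Mul(C, Add(Mul(3, v), Mul(5, Pow(C, -1)))), v), 3) = Add(Mul(C, v, Add(Mul(3, v), Mul(5, Pow(C, -1)))), 3) = Add(3, Mul(C, v, Add(Mul(3, v), Mul(5, Pow(C, -1))))))
Mul(965, Function('W')(-2, -6)) = Mul(965, Add(3, Mul(5, -6), Mul(3, -2, Pow(-6, 2)))) = Mul(965, Add(3, -30, Mul(3, -2, 36))) = Mul(965, Add(3, -30, -216)) = Mul(965, -243) = -234495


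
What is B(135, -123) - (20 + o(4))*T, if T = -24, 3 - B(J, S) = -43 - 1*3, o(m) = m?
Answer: 625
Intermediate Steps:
B(J, S) = 49 (B(J, S) = 3 - (-43 - 1*3) = 3 - (-43 - 3) = 3 - 1*(-46) = 3 + 46 = 49)
B(135, -123) - (20 + o(4))*T = 49 - (20 + 4)*(-24) = 49 - 24*(-24) = 49 - 1*(-576) = 49 + 576 = 625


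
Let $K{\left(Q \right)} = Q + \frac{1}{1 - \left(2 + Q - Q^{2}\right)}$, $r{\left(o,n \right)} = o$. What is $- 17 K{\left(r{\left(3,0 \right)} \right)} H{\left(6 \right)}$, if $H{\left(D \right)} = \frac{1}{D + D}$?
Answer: $- \frac{68}{15} \approx -4.5333$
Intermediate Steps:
$H{\left(D \right)} = \frac{1}{2 D}$
$K{\left(Q \right)} = Q + \frac{1}{-1 + Q^{2} - Q}$ ($K{\left(Q \right)} = Q + \frac{1}{1 - \left(2 + Q - Q^{2}\right)} = Q + \frac{1}{-1 + Q^{2} - Q}$)
$- 17 K{\left(r{\left(3,0 \right)} \right)} H{\left(6 \right)} = - 17 \frac{-1 + 3 + 3^{2} - 3^{3}}{1 + 3 - 3^{2}} \frac{1}{2 \cdot 6} = - 17 \frac{-1 + 3 + 9 - 27}{1 + 3 - 9} \cdot \frac{1}{2} \cdot \frac{1}{6} = - 17 \frac{-1 + 3 + 9 - 27}{1 + 3 - 9} \cdot \frac{1}{12} = - 17 \frac{1}{-5} \left(-16\right) \frac{1}{12} = - 17 \left(\left(- \frac{1}{5}\right) \left(-16\right)\right) \frac{1}{12} = \left(-17\right) \frac{16}{5} \cdot \frac{1}{12} = \left(- \frac{272}{5}\right) \frac{1}{12} = - \frac{68}{15}$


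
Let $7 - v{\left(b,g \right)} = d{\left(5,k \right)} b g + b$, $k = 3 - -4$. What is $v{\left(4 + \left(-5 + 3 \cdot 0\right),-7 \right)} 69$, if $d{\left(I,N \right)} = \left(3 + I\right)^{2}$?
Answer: $-30360$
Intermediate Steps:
$k = 7$ ($k = 3 + 4 = 7$)
$v{\left(b,g \right)} = 7 - b - 64 b g$ ($v{\left(b,g \right)} = 7 - \left(\left(3 + 5\right)^{2} b g + b\right) = 7 - \left(8^{2} b g + b\right) = 7 - \left(64 b g + b\right) = 7 - \left(b + 64 b g\right) = 7 - b - 64 b g$)
$v{\left(4 + \left(-5 + 3 \cdot 0\right),-7 \right)} 69 = \left(7 - \left(4 + \left(-5 + 3 \cdot 0\right)\right) - 64 \left(4 + \left(-5 + 3 \cdot 0\right)\right) \left(-7\right)\right) 69 = \left(7 - \left(4 + \left(-5 + 0\right)\right) - 64 \left(4 + \left(-5 + 0\right)\right) \left(-7\right)\right) 69 = \left(7 - \left(4 - 5\right) - 64 \left(4 - 5\right) \left(-7\right)\right) 69 = \left(7 - -1 - \left(-64\right) \left(-7\right)\right) 69 = \left(7 + 1 - 448\right) 69 = \left(-440\right) 69 = -30360$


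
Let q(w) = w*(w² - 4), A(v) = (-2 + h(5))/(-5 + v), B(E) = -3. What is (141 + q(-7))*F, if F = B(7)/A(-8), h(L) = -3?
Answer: 6786/5 ≈ 1357.2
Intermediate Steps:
A(v) = -5/(-5 + v) (A(v) = (-2 - 3)/(-5 + v) = -5/(-5 + v))
q(w) = w*(-4 + w²)
F = -39/5 (F = -3/((-5/(-5 - 8))) = -3/((-5/(-13))) = -3/((-5*(-1/13))) = -3/5/13 = -3*13/5 = -39/5 ≈ -7.8000)
(141 + q(-7))*F = (141 - 7*(-4 + (-7)²))*(-39/5) = (141 - 7*(-4 + 49))*(-39/5) = (141 - 7*45)*(-39/5) = (141 - 315)*(-39/5) = -174*(-39/5) = 6786/5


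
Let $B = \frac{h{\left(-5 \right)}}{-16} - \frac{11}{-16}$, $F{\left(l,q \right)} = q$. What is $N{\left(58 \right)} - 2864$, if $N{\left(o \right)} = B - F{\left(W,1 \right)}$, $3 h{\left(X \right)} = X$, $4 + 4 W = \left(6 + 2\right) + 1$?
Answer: $- \frac{68741}{24} \approx -2864.2$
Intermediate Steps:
$W = \frac{5}{4}$ ($W = -1 + \frac{\left(6 + 2\right) + 1}{4} = -1 + \frac{8 + 1}{4} = -1 + \frac{1}{4} \cdot 9 = -1 + \frac{9}{4} = \frac{5}{4} \approx 1.25$)
$h{\left(X \right)} = \frac{X}{3}$
$B = \frac{19}{24}$ ($B = \frac{\frac{1}{3} \left(-5\right)}{-16} - \frac{11}{-16} = \left(- \frac{5}{3}\right) \left(- \frac{1}{16}\right) - - \frac{11}{16} = \frac{5}{48} + \frac{11}{16} = \frac{19}{24} \approx 0.79167$)
$N{\left(o \right)} = - \frac{5}{24}$ ($N{\left(o \right)} = \frac{19}{24} - 1 = - \frac{5}{24}$)
$N{\left(58 \right)} - 2864 = - \frac{5}{24} - 2864 = - \frac{68741}{24}$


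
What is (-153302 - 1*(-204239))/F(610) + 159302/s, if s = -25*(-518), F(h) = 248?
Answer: 349570523/1605800 ≈ 217.69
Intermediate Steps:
s = 12950
(-153302 - 1*(-204239))/F(610) + 159302/s = (-153302 - 1*(-204239))/248 + 159302/12950 = (-153302 + 204239)*(1/248) + 159302*(1/12950) = 50937*(1/248) + 79651/6475 = 50937/248 + 79651/6475 = 349570523/1605800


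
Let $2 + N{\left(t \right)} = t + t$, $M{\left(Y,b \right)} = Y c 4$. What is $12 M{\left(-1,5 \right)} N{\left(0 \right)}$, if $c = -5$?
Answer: $-480$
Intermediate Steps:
$M{\left(Y,b \right)} = - 20 Y$ ($M{\left(Y,b \right)} = Y \left(-5\right) 4 = - 5 Y 4 = - 20 Y$)
$N{\left(t \right)} = -2 + 2 t$ ($N{\left(t \right)} = -2 + \left(t + t\right) = -2 + 2 t$)
$12 M{\left(-1,5 \right)} N{\left(0 \right)} = 12 \left(\left(-20\right) \left(-1\right)\right) \left(-2 + 2 \cdot 0\right) = 12 \cdot 20 \left(-2 + 0\right) = 240 \left(-2\right) = -480$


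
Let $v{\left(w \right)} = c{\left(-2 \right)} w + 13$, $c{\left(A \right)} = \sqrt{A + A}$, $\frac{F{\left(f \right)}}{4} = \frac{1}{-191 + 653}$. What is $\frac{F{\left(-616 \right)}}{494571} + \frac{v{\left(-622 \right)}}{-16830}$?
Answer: $- \frac{5000549}{6473934390} + \frac{622 i}{8415} \approx -0.00077241 + 0.073916 i$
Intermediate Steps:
$F{\left(f \right)} = \frac{2}{231}$ ($F{\left(f \right)} = \frac{4}{-191 + 653} = \frac{4}{462} = 4 \cdot \frac{1}{462} = \frac{2}{231}$)
$c{\left(A \right)} = \sqrt{2} \sqrt{A}$ ($c{\left(A \right)} = \sqrt{2 A} = \sqrt{2} \sqrt{A}$)
$v{\left(w \right)} = 13 + 2 i w$ ($v{\left(w \right)} = \sqrt{2} \sqrt{-2} w + 13 = \sqrt{2} i \sqrt{2} w + 13 = 2 i w + 13 = 13 + 2 i w$)
$\frac{F{\left(-616 \right)}}{494571} + \frac{v{\left(-622 \right)}}{-16830} = \frac{2}{231 \cdot 494571} + \frac{13 + 2 i \left(-622\right)}{-16830} = \frac{2}{231} \cdot \frac{1}{494571} + \left(13 - 1244 i\right) \left(- \frac{1}{16830}\right) = \frac{2}{114245901} - \left(\frac{13}{16830} - \frac{622 i}{8415}\right) = - \frac{5000549}{6473934390} + \frac{622 i}{8415}$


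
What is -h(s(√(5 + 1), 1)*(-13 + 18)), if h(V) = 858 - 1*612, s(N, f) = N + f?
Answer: -246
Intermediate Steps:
h(V) = 246 (h(V) = 858 - 612 = 246)
-h(s(√(5 + 1), 1)*(-13 + 18)) = -1*246 = -246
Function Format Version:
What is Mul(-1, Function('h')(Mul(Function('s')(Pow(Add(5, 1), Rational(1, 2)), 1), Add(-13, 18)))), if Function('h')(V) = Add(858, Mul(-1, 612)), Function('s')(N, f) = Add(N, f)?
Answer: -246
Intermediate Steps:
Function('h')(V) = 246 (Function('h')(V) = Add(858, -612) = 246)
Mul(-1, Function('h')(Mul(Function('s')(Pow(Add(5, 1), Rational(1, 2)), 1), Add(-13, 18)))) = Mul(-1, 246) = -246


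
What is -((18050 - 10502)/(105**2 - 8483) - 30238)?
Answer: 38428724/1271 ≈ 30235.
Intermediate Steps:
-((18050 - 10502)/(105**2 - 8483) - 30238) = -(7548/(11025 - 8483) - 30238) = -(7548/2542 - 30238) = -(7548*(1/2542) - 30238) = -(3774/1271 - 30238) = -1*(-38428724/1271) = 38428724/1271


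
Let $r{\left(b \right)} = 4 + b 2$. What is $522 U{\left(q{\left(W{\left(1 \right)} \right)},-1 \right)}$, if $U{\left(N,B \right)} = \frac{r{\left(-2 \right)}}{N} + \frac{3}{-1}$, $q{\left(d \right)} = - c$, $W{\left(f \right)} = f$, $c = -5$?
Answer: $-1566$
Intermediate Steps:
$r{\left(b \right)} = 4 + 2 b$
$q{\left(d \right)} = 5$ ($q{\left(d \right)} = \left(-1\right) \left(-5\right) = 5$)
$U{\left(N,B \right)} = -3$ ($U{\left(N,B \right)} = \frac{4 + 2 \left(-2\right)}{N} + \frac{3}{-1} = \frac{4 - 4}{N} + 3 \left(-1\right) = \frac{0}{N} - 3 = 0 - 3 = -3$)
$522 U{\left(q{\left(W{\left(1 \right)} \right)},-1 \right)} = 522 \left(-3\right) = -1566$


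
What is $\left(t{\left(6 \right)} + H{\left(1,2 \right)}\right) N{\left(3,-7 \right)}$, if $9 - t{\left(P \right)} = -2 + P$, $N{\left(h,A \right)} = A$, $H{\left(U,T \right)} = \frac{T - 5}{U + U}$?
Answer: $- \frac{49}{2} \approx -24.5$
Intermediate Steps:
$H{\left(U,T \right)} = \frac{-5 + T}{2 U}$
$t{\left(P \right)} = 11 - P$ ($t{\left(P \right)} = 9 - \left(-2 + P\right) = 11 - P$)
$\left(t{\left(6 \right)} + H{\left(1,2 \right)}\right) N{\left(3,-7 \right)} = \left(\left(11 - 6\right) + \frac{-5 + 2}{2 \cdot 1}\right) \left(-7\right) = \left(\left(11 - 6\right) + \frac{1}{2} \cdot 1 \left(-3\right)\right) \left(-7\right) = \left(5 - \frac{3}{2}\right) \left(-7\right) = \frac{7}{2} \left(-7\right) = - \frac{49}{2}$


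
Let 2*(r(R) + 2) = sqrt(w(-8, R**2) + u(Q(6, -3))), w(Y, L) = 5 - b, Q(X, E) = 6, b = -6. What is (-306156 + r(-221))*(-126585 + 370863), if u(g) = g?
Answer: -74787663924 + 122139*sqrt(17) ≈ -7.4787e+10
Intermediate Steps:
w(Y, L) = 11 (w(Y, L) = 5 - 1*(-6) = 5 + 6 = 11)
r(R) = -2 + sqrt(17)/2 (r(R) = -2 + sqrt(11 + 6)/2 = -2 + sqrt(17)/2)
(-306156 + r(-221))*(-126585 + 370863) = (-306156 + (-2 + sqrt(17)/2))*(-126585 + 370863) = (-306158 + sqrt(17)/2)*244278 = -74787663924 + 122139*sqrt(17)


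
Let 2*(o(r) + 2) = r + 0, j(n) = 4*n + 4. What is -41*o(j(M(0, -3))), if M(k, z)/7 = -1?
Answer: 574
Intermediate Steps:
M(k, z) = -7 (M(k, z) = 7*(-1) = -7)
j(n) = 4 + 4*n
o(r) = -2 + r/2 (o(r) = -2 + (r + 0)/2 = -2 + r/2)
-41*o(j(M(0, -3))) = -41*(-2 + (4 + 4*(-7))/2) = -41*(-2 + (4 - 28)/2) = -41*(-2 + (1/2)*(-24)) = -41*(-2 - 12) = -41*(-14) = 574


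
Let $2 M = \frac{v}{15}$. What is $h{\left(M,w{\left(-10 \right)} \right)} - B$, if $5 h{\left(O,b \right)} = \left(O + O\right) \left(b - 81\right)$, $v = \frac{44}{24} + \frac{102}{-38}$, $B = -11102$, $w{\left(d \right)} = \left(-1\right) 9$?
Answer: $\frac{1054787}{95} \approx 11103.0$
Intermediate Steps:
$w{\left(d \right)} = -9$
$v = - \frac{97}{114}$ ($v = 44 \cdot \frac{1}{24} + 102 \left(- \frac{1}{38}\right) = \frac{11}{6} - \frac{51}{19} = - \frac{97}{114} \approx -0.85088$)
$M = - \frac{97}{3420}$ ($M = \frac{\left(- \frac{97}{114}\right) \frac{1}{15}}{2} = \frac{1}{2} \left(- \frac{97}{1710}\right) = - \frac{97}{3420} \approx -0.028363$)
$h{\left(O,b \right)} = \frac{2 O \left(-81 + b\right)}{5}$ ($h{\left(O,b \right)} = \frac{\left(O + O\right) \left(b - 81\right)}{5} = \frac{2 O \left(-81 + b\right)}{5}$)
$h{\left(M,w{\left(-10 \right)} \right)} - B = \frac{2}{5} \left(- \frac{97}{3420}\right) \left(-81 - 9\right) - -11102 = \frac{2}{5} \left(- \frac{97}{3420}\right) \left(-90\right) + 11102 = \frac{97}{95} + 11102 = \frac{1054787}{95}$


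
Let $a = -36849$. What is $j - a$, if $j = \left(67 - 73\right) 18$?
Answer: $36741$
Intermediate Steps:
$j = -108$ ($j = \left(-6\right) 18 = -108$)
$j - a = -108 - -36849 = -108 + 36849 = 36741$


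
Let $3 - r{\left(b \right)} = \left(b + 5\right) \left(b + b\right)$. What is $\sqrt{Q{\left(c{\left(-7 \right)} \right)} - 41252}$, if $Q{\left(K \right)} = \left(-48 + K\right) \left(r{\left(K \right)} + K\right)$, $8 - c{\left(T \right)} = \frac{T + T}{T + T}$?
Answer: $i \sqrt{34774} \approx 186.48 i$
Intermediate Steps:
$c{\left(T \right)} = 7$ ($c{\left(T \right)} = 8 - \frac{T + T}{T + T} = 8 - \frac{2 T}{2 T} = 8 - 2 T \frac{1}{2 T} = 8 - 1 = 7$)
$r{\left(b \right)} = 3 - 2 b \left(5 + b\right)$ ($r{\left(b \right)} = 3 - \left(b + 5\right) \left(b + b\right) = 3 - \left(5 + b\right) 2 b = 3 - 2 b \left(5 + b\right)$)
$Q{\left(K \right)} = \left(-48 + K\right) \left(3 - 9 K - 2 K^{2}\right)$ ($Q{\left(K \right)} = \left(-48 + K\right) \left(\left(3 - 10 K - 2 K^{2}\right) + K\right) = \left(-48 + K\right) \left(3 - 9 K - 2 K^{2}\right)$)
$\sqrt{Q{\left(c{\left(-7 \right)} \right)} - 41252} = \sqrt{\left(-144 - 2 \cdot 7^{3} + 87 \cdot 7^{2} + 435 \cdot 7\right) - 41252} = \sqrt{\left(-144 - 686 + 87 \cdot 49 + 3045\right) - 41252} = \sqrt{\left(-144 - 686 + 4263 + 3045\right) - 41252} = \sqrt{6478 - 41252} = \sqrt{-34774} = i \sqrt{34774}$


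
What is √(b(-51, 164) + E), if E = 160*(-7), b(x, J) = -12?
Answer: 2*I*√283 ≈ 33.645*I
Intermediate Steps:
E = -1120
√(b(-51, 164) + E) = √(-12 - 1120) = √(-1132) = 2*I*√283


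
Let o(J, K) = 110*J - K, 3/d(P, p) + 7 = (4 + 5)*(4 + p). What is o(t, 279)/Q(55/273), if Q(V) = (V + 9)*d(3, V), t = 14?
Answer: 883961/628 ≈ 1407.6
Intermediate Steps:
d(P, p) = 3/(29 + 9*p) (d(P, p) = 3/(-7 + (4 + 5)*(4 + p)) = 3/(-7 + 9*(4 + p)) = 3/(-7 + (36 + 9*p)) = 3/(29 + 9*p))
o(J, K) = -K + 110*J
Q(V) = 3*(9 + V)/(29 + 9*V) (Q(V) = (V + 9)*(3/(29 + 9*V)) = (9 + V)*(3/(29 + 9*V)) = 3*(9 + V)/(29 + 9*V))
o(t, 279)/Q(55/273) = (-1*279 + 110*14)/((3*(9 + 55/273)/(29 + 9*(55/273)))) = (-279 + 1540)/((3*(9 + 55*(1/273))/(29 + 9*(55*(1/273))))) = 1261/((3*(9 + 55/273)/(29 + 9*(55/273)))) = 1261/((3*(2512/273)/(29 + 165/91))) = 1261/((3*(2512/273)/(2804/91))) = 1261/((3*(91/2804)*(2512/273))) = 1261/(628/701) = 1261*(701/628) = 883961/628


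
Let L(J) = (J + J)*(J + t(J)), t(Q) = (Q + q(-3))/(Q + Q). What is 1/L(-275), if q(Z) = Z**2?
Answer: 1/150984 ≈ 6.6232e-6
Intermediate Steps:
t(Q) = (9 + Q)/(2*Q) (t(Q) = (Q + (-3)**2)/(Q + Q) = (Q + 9)/((2*Q)) = (9 + Q)*(1/(2*Q)) = (9 + Q)/(2*Q))
L(J) = 2*J*(J + (9 + J)/(2*J)) (L(J) = (J + J)*(J + (9 + J)/(2*J)) = (2*J)*(J + (9 + J)/(2*J)) = 2*J*(J + (9 + J)/(2*J)))
1/L(-275) = 1/(9 - 275 + 2*(-275)**2) = 1/(9 - 275 + 2*75625) = 1/(9 - 275 + 151250) = 1/150984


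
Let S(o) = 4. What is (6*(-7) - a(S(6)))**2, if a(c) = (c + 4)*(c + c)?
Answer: 11236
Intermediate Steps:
a(c) = 2*c*(4 + c) (a(c) = (4 + c)*(2*c) = 2*c*(4 + c))
(6*(-7) - a(S(6)))**2 = (6*(-7) - 2*4*(4 + 4))**2 = (-42 - 2*4*8)**2 = (-42 - 1*64)**2 = (-42 - 64)**2 = (-106)**2 = 11236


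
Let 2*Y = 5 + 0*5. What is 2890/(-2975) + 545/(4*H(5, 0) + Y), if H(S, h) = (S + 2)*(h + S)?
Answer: 5692/1995 ≈ 2.8531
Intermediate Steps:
H(S, h) = (2 + S)*(S + h)
Y = 5/2 (Y = (5 + 0*5)/2 = (5 + 0)/2 = (1/2)*5 = 5/2 ≈ 2.5000)
2890/(-2975) + 545/(4*H(5, 0) + Y) = 2890/(-2975) + 545/(4*(5**2 + 2*5 + 2*0 + 5*0) + 5/2) = 2890*(-1/2975) + 545/(4*(25 + 10 + 0 + 0) + 5/2) = -34/35 + 545/(4*35 + 5/2) = -34/35 + 545/(140 + 5/2) = -34/35 + 545/(285/2) = -34/35 + 545*(2/285) = -34/35 + 218/57 = 5692/1995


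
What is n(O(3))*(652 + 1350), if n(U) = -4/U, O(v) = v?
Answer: -8008/3 ≈ -2669.3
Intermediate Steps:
n(O(3))*(652 + 1350) = (-4/3)*(652 + 1350) = -4*1/3*2002 = -4/3*2002 = -8008/3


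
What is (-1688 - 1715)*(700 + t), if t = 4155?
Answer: -16521565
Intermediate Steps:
(-1688 - 1715)*(700 + t) = (-1688 - 1715)*(700 + 4155) = -3403*4855 = -16521565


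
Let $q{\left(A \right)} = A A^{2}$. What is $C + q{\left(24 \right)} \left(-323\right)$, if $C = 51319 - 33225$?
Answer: $-4447058$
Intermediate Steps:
$C = 18094$ ($C = 51319 - 33225 = 18094$)
$q{\left(A \right)} = A^{3}$
$C + q{\left(24 \right)} \left(-323\right) = 18094 + 24^{3} \left(-323\right) = 18094 + 13824 \left(-323\right) = 18094 - 4465152 = -4447058$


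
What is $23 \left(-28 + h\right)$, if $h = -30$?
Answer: $-1334$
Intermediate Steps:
$23 \left(-28 + h\right) = 23 \left(-28 - 30\right) = 23 \left(-58\right) = -1334$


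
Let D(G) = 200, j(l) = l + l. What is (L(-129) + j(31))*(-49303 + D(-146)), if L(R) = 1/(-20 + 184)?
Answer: -499328407/164 ≈ -3.0447e+6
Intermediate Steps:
L(R) = 1/164
j(l) = 2*l
(L(-129) + j(31))*(-49303 + D(-146)) = (1/164 + 2*31)*(-49303 + 200) = (1/164 + 62)*(-49103) = (10169/164)*(-49103) = -499328407/164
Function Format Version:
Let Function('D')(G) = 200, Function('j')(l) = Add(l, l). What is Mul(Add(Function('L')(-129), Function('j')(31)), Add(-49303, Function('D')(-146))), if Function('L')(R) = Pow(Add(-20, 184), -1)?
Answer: Rational(-499328407, 164) ≈ -3.0447e+6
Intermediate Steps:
Function('L')(R) = Rational(1, 164) (Function('L')(R) = Pow(164, -1) = Rational(1, 164))
Function('j')(l) = Mul(2, l)
Mul(Add(Function('L')(-129), Function('j')(31)), Add(-49303, Function('D')(-146))) = Mul(Add(Rational(1, 164), Mul(2, 31)), Add(-49303, 200)) = Mul(Add(Rational(1, 164), 62), -49103) = Mul(Rational(10169, 164), -49103) = Rational(-499328407, 164)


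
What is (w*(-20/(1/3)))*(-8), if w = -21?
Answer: -10080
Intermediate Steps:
(w*(-20/(1/3)))*(-8) = -(-420)/(1/3)*(-8) = -(-420)/⅓*(-8) = -(-420)*3*(-8) = -21*(-60)*(-8) = 1260*(-8) = -10080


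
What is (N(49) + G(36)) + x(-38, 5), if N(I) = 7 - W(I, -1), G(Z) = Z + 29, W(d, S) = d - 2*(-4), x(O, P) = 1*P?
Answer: 20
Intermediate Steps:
x(O, P) = P
W(d, S) = 8 + d (W(d, S) = d + 8 = 8 + d)
G(Z) = 29 + Z
N(I) = -1 - I (N(I) = 7 - (8 + I) = 7 + (-8 - I) = -1 - I)
(N(49) + G(36)) + x(-38, 5) = ((-1 - 1*49) + (29 + 36)) + 5 = ((-1 - 49) + 65) + 5 = (-50 + 65) + 5 = 15 + 5 = 20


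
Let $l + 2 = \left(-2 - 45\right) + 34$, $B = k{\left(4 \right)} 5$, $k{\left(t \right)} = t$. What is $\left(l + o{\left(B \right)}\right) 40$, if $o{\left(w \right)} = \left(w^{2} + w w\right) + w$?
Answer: $32200$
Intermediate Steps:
$B = 20$ ($B = 4 \cdot 5 = 20$)
$o{\left(w \right)} = w + 2 w^{2}$ ($o{\left(w \right)} = \left(w^{2} + w^{2}\right) + w = 2 w^{2} + w = w + 2 w^{2}$)
$l = -15$ ($l = -2 + \left(\left(-2 - 45\right) + 34\right) = -2 + \left(-47 + 34\right) = -2 - 13 = -15$)
$\left(l + o{\left(B \right)}\right) 40 = \left(-15 + 20 \left(1 + 2 \cdot 20\right)\right) 40 = \left(-15 + 20 \left(1 + 40\right)\right) 40 = \left(-15 + 20 \cdot 41\right) 40 = \left(-15 + 820\right) 40 = 805 \cdot 40 = 32200$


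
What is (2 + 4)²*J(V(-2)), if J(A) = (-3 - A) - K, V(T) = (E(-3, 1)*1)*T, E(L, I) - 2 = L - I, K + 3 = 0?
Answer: -144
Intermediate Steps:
K = -3 (K = -3 + 0 = -3)
E(L, I) = 2 + L - I (E(L, I) = 2 + (L - I) = 2 + L - I)
V(T) = -2*T (V(T) = ((2 - 3 - 1*1)*1)*T = ((2 - 3 - 1)*1)*T = (-2*1)*T = -2*T)
J(A) = -A (J(A) = (-3 - A) - 1*(-3) = (-3 - A) + 3 = -A)
(2 + 4)²*J(V(-2)) = (2 + 4)²*(-(-2)*(-2)) = 6²*(-1*4) = 36*(-4) = -144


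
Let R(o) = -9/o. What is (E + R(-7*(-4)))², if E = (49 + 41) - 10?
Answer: 4977361/784 ≈ 6348.7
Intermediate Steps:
E = 80 (E = 90 - 10 = 80)
(E + R(-7*(-4)))² = (80 - 9/((-7*(-4))))² = (80 - 9/28)² = (2231/28)² = 4977361/784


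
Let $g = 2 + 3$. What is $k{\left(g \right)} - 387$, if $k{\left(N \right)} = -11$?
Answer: $-398$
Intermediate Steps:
$g = 5$
$k{\left(g \right)} - 387 = -11 - 387 = -398$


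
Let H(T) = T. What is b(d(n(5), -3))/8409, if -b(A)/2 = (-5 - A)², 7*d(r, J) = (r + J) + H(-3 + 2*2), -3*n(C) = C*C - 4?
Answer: -1352/412041 ≈ -0.0032812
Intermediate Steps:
n(C) = 4/3 - C²/3 (n(C) = -(C*C - 4)/3 = -(C² - 4)/3 = -(-4 + C²)/3 = 4/3 - C²/3)
d(r, J) = ⅐ + J/7 + r/7 (d(r, J) = ((r + J) + (-3 + 2*2))/7 = ((J + r) + (-3 + 4))/7 = ((J + r) + 1)/7 = (1 + J + r)/7 = ⅐ + J/7 + r/7)
b(A) = -2*(-5 - A)²
b(d(n(5), -3))/8409 = -2*(5 + (⅐ + (⅐)*(-3) + (4/3 - ⅓*5²)/7))²/8409 = -2*(5 + (⅐ - 3/7 + (4/3 - ⅓*25)/7))²*(1/8409) = -2*(5 + (⅐ - 3/7 + (4/3 - 25/3)/7))²*(1/8409) = -2*(5 + (⅐ - 3/7 + (⅐)*(-7)))²*(1/8409) = -2*(5 + (⅐ - 3/7 - 1))²*(1/8409) = -2*(5 - 9/7)²*(1/8409) = -2*(26/7)²*(1/8409) = -2*676/49*(1/8409) = -1352/49*1/8409 = -1352/412041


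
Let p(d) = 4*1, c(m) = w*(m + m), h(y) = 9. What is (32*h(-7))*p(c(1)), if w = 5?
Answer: 1152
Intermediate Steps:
c(m) = 10*m (c(m) = 5*(m + m) = 5*(2*m) = 10*m)
p(d) = 4
(32*h(-7))*p(c(1)) = (32*9)*4 = 288*4 = 1152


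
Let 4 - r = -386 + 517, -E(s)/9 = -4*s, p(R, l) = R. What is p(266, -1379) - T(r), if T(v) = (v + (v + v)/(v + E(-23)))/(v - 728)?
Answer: 217074619/816525 ≈ 265.85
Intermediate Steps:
E(s) = 36*s (E(s) = -(-36)*s = 36*s)
r = -127 (r = 4 - (-386 + 517) = 4 - 1*131 = 4 - 131 = -127)
T(v) = (v + 2*v/(-828 + v))/(-728 + v) (T(v) = (v + (v + v)/(v + 36*(-23)))/(v - 728) = (v + (2*v)/(v - 828))/(-728 + v) = (v + (2*v)/(-828 + v))/(-728 + v) = (v + 2*v/(-828 + v))/(-728 + v))
p(266, -1379) - T(r) = 266 - (-127)*(-826 - 127)/(602784 + (-127)² - 1556*(-127)) = 266 - (-127)*(-953)/(602784 + 16129 + 197612) = 266 - (-127)*(-953)/816525 = 266 - 1*121031/816525 = 266 - 121031/816525 = 217074619/816525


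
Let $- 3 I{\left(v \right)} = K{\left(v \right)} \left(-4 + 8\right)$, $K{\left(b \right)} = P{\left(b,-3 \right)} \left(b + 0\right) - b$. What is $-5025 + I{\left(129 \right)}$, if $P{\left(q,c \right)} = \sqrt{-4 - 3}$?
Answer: $-4853 - 172 i \sqrt{7} \approx -4853.0 - 455.07 i$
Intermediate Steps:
$P{\left(q,c \right)} = i \sqrt{7}$ ($P{\left(q,c \right)} = \sqrt{-7} = i \sqrt{7}$)
$K{\left(b \right)} = - b + i b \sqrt{7}$ ($K{\left(b \right)} = i \sqrt{7} \left(b + 0\right) - b = i \sqrt{7} b - b = i b \sqrt{7} - b = - b + i b \sqrt{7}$)
$I{\left(v \right)} = - \frac{4 v \left(-1 + i \sqrt{7}\right)}{3}$ ($I{\left(v \right)} = - \frac{v \left(-1 + i \sqrt{7}\right) \left(-4 + 8\right)}{3} = - \frac{v \left(-1 + i \sqrt{7}\right) 4}{3} = - \frac{4 v \left(-1 + i \sqrt{7}\right)}{3}$)
$-5025 + I{\left(129 \right)} = -5025 + \frac{4}{3} \cdot 129 \left(1 - i \sqrt{7}\right) = -5025 + \left(172 - 172 i \sqrt{7}\right) = -4853 - 172 i \sqrt{7}$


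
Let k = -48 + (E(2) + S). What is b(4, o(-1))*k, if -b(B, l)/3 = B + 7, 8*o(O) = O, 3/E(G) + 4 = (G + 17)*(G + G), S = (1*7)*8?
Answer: -2123/8 ≈ -265.38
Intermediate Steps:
S = 56 (S = 7*8 = 56)
E(G) = 3/(-4 + 2*G*(17 + G)) (E(G) = 3/(-4 + (G + 17)*(G + G)) = 3/(-4 + (17 + G)*(2*G)) = 3/(-4 + 2*G*(17 + G)))
o(O) = O/8
k = 193/24 (k = -48 + (3/(2*(-2 + 2² + 17*2)) + 56) = -48 + (3/(2*(-2 + 4 + 34)) + 56) = -48 + ((3/2)/36 + 56) = -48 + ((3/2)*(1/36) + 56) = -48 + (1/24 + 56) = -48 + 1345/24 = 193/24 ≈ 8.0417)
b(B, l) = -21 - 3*B (b(B, l) = -3*(B + 7) = -3*(7 + B) = -21 - 3*B)
b(4, o(-1))*k = (-21 - 3*4)*(193/24) = (-21 - 12)*(193/24) = -33*193/24 = -2123/8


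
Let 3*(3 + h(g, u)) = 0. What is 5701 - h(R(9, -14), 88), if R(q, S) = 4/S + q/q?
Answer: 5704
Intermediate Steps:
R(q, S) = 1 + 4/S (R(q, S) = 4/S + 1 = 1 + 4/S)
h(g, u) = -3 (h(g, u) = -3 + (⅓)*0 = -3 + 0 = -3)
5701 - h(R(9, -14), 88) = 5701 - 1*(-3) = 5701 + 3 = 5704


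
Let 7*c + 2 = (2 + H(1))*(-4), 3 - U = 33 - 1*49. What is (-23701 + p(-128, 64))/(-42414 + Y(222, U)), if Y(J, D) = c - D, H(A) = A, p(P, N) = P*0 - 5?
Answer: 2634/4715 ≈ 0.55864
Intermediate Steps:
p(P, N) = -5 (p(P, N) = 0 - 5 = -5)
U = 19 (U = 3 - (33 - 1*49) = 3 - (33 - 49) = 3 - 1*(-16) = 3 + 16 = 19)
c = -2 (c = -2/7 + ((2 + 1)*(-4))/7 = -2/7 + (3*(-4))/7 = -2/7 + (1/7)*(-12) = -2/7 - 12/7 = -2)
Y(J, D) = -2 - D
(-23701 + p(-128, 64))/(-42414 + Y(222, U)) = (-23701 - 5)/(-42414 + (-2 - 1*19)) = -23706/(-42414 + (-2 - 19)) = -23706/(-42414 - 21) = -23706/(-42435) = -23706*(-1/42435) = 2634/4715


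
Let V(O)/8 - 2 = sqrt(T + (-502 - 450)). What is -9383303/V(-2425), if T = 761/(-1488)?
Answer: -3490588716/1423289 + 9383303*I*sqrt(131812341)/2846578 ≈ -2452.5 + 37845.0*I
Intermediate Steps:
T = -761/1488 (T = 761*(-1/1488) = -761/1488 ≈ -0.51143)
V(O) = 16 + 2*I*sqrt(131812341)/93 (V(O) = 16 + 8*sqrt(-761/1488 + (-502 - 450)) = 16 + 8*sqrt(-761/1488 - 952) = 16 + 8*sqrt(-1417337/1488) = 16 + 8*(I*sqrt(131812341)/372) = 16 + 2*I*sqrt(131812341)/93)
-9383303/V(-2425) = -9383303/(16 + 2*I*sqrt(131812341)/93)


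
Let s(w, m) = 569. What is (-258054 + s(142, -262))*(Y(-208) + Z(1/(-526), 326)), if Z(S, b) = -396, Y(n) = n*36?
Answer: 2030011740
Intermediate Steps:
Y(n) = 36*n
(-258054 + s(142, -262))*(Y(-208) + Z(1/(-526), 326)) = (-258054 + 569)*(36*(-208) - 396) = -257485*(-7488 - 396) = -257485*(-7884) = 2030011740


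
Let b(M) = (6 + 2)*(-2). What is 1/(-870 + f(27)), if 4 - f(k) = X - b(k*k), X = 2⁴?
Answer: -1/898 ≈ -0.0011136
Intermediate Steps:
X = 16
b(M) = -16 (b(M) = 8*(-2) = -16)
f(k) = -28 (f(k) = 4 - (16 - 1*(-16)) = 4 - (16 + 16) = 4 - 1*32 = 4 - 32 = -28)
1/(-870 + f(27)) = 1/(-870 - 28) = 1/(-898) = -1/898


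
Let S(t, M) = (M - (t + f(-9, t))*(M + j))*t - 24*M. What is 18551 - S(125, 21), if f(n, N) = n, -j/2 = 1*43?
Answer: -926070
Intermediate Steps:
j = -86 (j = -2*43 = -86)
S(t, M) = -24*M + t*(M - (-86 + M)*(-9 + t)) (S(t, M) = (M - (t - 9)*(M - 86))*t - 24*M = (M - (-9 + t)*(-86 + M))*t - 24*M = (M - (-86 + M)*(-9 + t))*t - 24*M = t*(M - (-86 + M)*(-9 + t)) - 24*M = -24*M + t*(M - (-86 + M)*(-9 + t)))
18551 - S(125, 21) = 18551 - (-774*125 - 24*21 + 86*125² - 1*21*125² + 10*21*125) = 18551 - (-96750 - 504 + 86*15625 - 1*21*15625 + 26250) = 18551 - (-96750 - 504 + 1343750 - 328125 + 26250) = 18551 - 1*944621 = 18551 - 944621 = -926070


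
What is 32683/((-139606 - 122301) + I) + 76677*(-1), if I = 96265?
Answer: -12700964317/165642 ≈ -76677.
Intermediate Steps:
32683/((-139606 - 122301) + I) + 76677*(-1) = 32683/((-139606 - 122301) + 96265) + 76677*(-1) = 32683/(-261907 + 96265) - 76677 = 32683/(-165642) - 76677 = 32683*(-1/165642) - 76677 = -32683/165642 - 76677 = -12700964317/165642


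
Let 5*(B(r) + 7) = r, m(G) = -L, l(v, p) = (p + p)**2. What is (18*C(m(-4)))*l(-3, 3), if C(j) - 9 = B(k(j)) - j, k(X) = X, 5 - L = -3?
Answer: 27216/5 ≈ 5443.2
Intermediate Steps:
L = 8 (L = 5 - 1*(-3) = 5 + 3 = 8)
l(v, p) = 4*p**2 (l(v, p) = (2*p)**2 = 4*p**2)
m(G) = -8 (m(G) = -1*8 = -8)
B(r) = -7 + r/5
C(j) = 2 - 4*j/5 (C(j) = 9 + ((-7 + j/5) - j) = 9 + (-7 - 4*j/5) = 2 - 4*j/5)
(18*C(m(-4)))*l(-3, 3) = (18*(2 - 4/5*(-8)))*(4*3**2) = (18*(2 + 32/5))*(4*9) = (18*(42/5))*36 = (756/5)*36 = 27216/5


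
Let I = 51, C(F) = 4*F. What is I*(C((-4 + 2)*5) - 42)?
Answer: -4182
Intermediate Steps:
I*(C((-4 + 2)*5) - 42) = 51*(4*((-4 + 2)*5) - 42) = 51*(4*(-2*5) - 42) = 51*(4*(-10) - 42) = 51*(-40 - 42) = 51*(-82) = -4182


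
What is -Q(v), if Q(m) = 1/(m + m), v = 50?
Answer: -1/100 ≈ -0.010000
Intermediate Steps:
Q(m) = 1/(2*m)
-Q(v) = -1/(2*50) = -1*1/100 = -1/100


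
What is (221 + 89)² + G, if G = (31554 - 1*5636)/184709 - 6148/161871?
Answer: 2873299894579546/29899030539 ≈ 96100.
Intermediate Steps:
G = 3059781646/29899030539 (G = (31554 - 5636)*(1/184709) - 6148*1/161871 = 25918*(1/184709) - 6148/161871 = 25918/184709 - 6148/161871 = 3059781646/29899030539 ≈ 0.10234)
(221 + 89)² + G = (221 + 89)² + 3059781646/29899030539 = 310² + 3059781646/29899030539 = 96100 + 3059781646/29899030539 = 2873299894579546/29899030539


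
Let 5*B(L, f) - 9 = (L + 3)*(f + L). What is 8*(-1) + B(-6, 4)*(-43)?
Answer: -137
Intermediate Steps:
B(L, f) = 9/5 + (3 + L)*(L + f)/5 (B(L, f) = 9/5 + ((L + 3)*(f + L))/5 = 9/5 + ((3 + L)*(L + f))/5 = 9/5 + (3 + L)*(L + f)/5)
8*(-1) + B(-6, 4)*(-43) = 8*(-1) + (9/5 + (⅕)*(-6)² + (⅗)*(-6) + (⅗)*4 + (⅕)*(-6)*4)*(-43) = -8 + (9/5 + (⅕)*36 - 18/5 + 12/5 - 24/5)*(-43) = -8 + (9/5 + 36/5 - 18/5 + 12/5 - 24/5)*(-43) = -8 + 3*(-43) = -8 - 129 = -137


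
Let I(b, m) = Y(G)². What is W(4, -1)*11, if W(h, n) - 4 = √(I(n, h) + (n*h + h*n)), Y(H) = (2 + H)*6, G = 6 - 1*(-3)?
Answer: 44 + 22*√1087 ≈ 769.33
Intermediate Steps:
G = 9 (G = 6 + 3 = 9)
Y(H) = 12 + 6*H
I(b, m) = 4356 (I(b, m) = (12 + 6*9)² = (12 + 54)² = 66² = 4356)
W(h, n) = 4 + √(4356 + 2*h*n) (W(h, n) = 4 + √(4356 + (n*h + h*n)) = 4 + √(4356 + (h*n + h*n)) = 4 + √(4356 + 2*h*n))
W(4, -1)*11 = (4 + √(4356 + 2*4*(-1)))*11 = (4 + √(4356 - 8))*11 = (4 + √4348)*11 = (4 + 2*√1087)*11 = 44 + 22*√1087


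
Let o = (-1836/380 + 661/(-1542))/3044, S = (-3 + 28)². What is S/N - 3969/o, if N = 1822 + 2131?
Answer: 6996173485859045/3046075069 ≈ 2.2968e+6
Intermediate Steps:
S = 625 (S = 25² = 625)
N = 3953
o = -770573/445915560 (o = (-1836*1/380 + 661*(-1/1542))*(1/3044) = (-459/95 - 661/1542)*(1/3044) = -770573/146490*1/3044 = -770573/445915560 ≈ -0.0017281)
S/N - 3969/o = 625/3953 - 3969/(-770573/445915560) = 625*(1/3953) - 3969*(-445915560/770573) = 625/3953 + 1769838857640/770573 = 6996173485859045/3046075069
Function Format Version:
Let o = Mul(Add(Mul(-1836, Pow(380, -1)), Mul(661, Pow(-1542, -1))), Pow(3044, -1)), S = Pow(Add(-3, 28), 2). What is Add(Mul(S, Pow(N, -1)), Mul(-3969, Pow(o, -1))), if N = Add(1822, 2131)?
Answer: Rational(6996173485859045, 3046075069) ≈ 2.2968e+6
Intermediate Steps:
S = 625 (S = Pow(25, 2) = 625)
N = 3953
o = Rational(-770573, 445915560) (o = Mul(Add(Mul(-1836, Rational(1, 380)), Mul(661, Rational(-1, 1542))), Rational(1, 3044)) = Mul(Add(Rational(-459, 95), Rational(-661, 1542)), Rational(1, 3044)) = Mul(Rational(-770573, 146490), Rational(1, 3044)) = Rational(-770573, 445915560) ≈ -0.0017281)
Add(Mul(S, Pow(N, -1)), Mul(-3969, Pow(o, -1))) = Add(Mul(625, Pow(3953, -1)), Mul(-3969, Pow(Rational(-770573, 445915560), -1))) = Add(Mul(625, Rational(1, 3953)), Mul(-3969, Rational(-445915560, 770573))) = Add(Rational(625, 3953), Rational(1769838857640, 770573)) = Rational(6996173485859045, 3046075069)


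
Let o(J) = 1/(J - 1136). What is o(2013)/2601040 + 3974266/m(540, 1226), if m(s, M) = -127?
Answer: -9065746181733153/289701234160 ≈ -31293.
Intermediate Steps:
o(J) = 1/(-1136 + J)
o(2013)/2601040 + 3974266/m(540, 1226) = 1/((-1136 + 2013)*2601040) + 3974266/(-127) = (1/2601040)/877 + 3974266*(-1/127) = (1/877)*(1/2601040) - 3974266/127 = 1/2281112080 - 3974266/127 = -9065746181733153/289701234160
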